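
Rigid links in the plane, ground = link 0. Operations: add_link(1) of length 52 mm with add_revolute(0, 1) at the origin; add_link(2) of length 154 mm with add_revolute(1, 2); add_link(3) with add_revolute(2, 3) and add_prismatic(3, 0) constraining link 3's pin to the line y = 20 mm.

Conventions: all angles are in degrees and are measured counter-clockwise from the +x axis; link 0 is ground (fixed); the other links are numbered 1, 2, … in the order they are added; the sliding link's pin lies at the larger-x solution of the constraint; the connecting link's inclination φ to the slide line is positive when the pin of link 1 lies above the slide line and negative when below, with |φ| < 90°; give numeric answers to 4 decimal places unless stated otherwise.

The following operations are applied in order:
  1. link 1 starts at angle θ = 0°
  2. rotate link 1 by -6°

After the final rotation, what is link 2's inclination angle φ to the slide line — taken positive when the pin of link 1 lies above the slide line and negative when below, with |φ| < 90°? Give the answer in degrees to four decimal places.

geometry: r = 52 mm, L = 154 mm, e = 20 mm; θ starts at 0°
rotate link 1 by -6°: θ ← 0° -6° = -6°
h = r sin θ − e = -5.435480 − 20 = -25.435480
sin φ = h / L = -25.435480 / 154 = -0.16516546
φ = arcsin(-0.16516546) = -9.506846°

-9.5068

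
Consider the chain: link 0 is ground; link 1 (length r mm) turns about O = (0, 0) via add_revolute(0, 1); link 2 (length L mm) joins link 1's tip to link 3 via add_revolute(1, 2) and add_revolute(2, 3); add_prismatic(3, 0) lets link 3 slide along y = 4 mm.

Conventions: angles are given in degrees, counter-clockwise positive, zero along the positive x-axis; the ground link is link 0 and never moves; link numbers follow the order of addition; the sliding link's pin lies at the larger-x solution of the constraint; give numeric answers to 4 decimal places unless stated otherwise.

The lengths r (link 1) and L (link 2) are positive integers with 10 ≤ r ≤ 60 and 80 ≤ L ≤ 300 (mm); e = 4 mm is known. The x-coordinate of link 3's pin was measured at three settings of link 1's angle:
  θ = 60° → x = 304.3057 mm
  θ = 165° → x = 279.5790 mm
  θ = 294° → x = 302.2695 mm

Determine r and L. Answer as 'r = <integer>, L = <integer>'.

constraint per measurement: (x − r cos θ)² + (r sin θ − e)² = L²
subtracting the θ₁ and θ₂ equations cancels the r² and L² terms:
r = (x₁² − x₂²) / (2[(x₁cos θ₁ + e sin θ₁) − (x₂cos θ₂ + e sin θ₂)]) = 17.0000 → r = 17
L² = (x₁ − r cos θ₁)² + (r sin θ₁ − e)² = 87615.9827 → L = 296.0000 → L = 296
check at θ₃=294°: x = 302.2695 (printed 302.2695) ✓

r = 17, L = 296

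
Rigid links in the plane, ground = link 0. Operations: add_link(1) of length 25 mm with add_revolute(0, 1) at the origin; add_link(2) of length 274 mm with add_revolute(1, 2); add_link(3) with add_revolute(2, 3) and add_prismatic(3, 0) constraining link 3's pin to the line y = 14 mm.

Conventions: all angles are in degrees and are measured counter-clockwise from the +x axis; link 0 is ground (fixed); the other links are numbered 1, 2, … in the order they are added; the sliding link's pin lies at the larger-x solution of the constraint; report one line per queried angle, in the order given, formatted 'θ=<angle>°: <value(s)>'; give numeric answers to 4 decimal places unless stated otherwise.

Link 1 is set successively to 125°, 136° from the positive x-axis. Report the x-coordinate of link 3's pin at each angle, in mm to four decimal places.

geometry: r = 25 mm, L = 274 mm, e = 14 mm
θ=125°: crank pin P = (r cos θ, r sin θ) = (-14.339411, 20.478801)
θ=125°: h = r sin θ − e = 20.478801 − 14 = 6.478801
θ=125°: x = r cos θ + √(L² − h²) = -14.339411 + 273.923393 = 259.583982
θ=136°: crank pin P = (r cos θ, r sin θ) = (-17.983495, 17.366459)
θ=136°: h = r sin θ − e = 17.366459 − 14 = 3.366459
θ=136°: x = r cos θ + √(L² − h²) = -17.983495 + 273.979318 = 255.995823

θ=125°: 259.5840
θ=136°: 255.9958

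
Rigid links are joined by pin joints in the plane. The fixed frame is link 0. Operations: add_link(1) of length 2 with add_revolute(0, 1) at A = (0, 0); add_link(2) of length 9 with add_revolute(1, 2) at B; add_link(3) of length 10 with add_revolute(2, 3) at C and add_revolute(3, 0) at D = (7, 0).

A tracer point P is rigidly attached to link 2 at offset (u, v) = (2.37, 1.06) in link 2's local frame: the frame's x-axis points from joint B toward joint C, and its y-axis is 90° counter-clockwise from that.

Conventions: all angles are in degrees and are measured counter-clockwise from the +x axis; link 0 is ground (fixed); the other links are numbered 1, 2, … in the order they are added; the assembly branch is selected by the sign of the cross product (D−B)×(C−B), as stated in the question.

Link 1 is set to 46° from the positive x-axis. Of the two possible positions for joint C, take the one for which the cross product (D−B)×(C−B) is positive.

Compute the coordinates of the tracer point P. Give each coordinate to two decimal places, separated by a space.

A=(0,0), D=(7.00,0)
B = A + 2.00·(cos46°, sin46°) = (1.3893, 1.4387)
|BD| = 5.7922
circle(B,9.00) ∩ circle(D,10.00): a=1.2560, h=8.9119
  candidates: C₊=(4.8195,9.7594) cross=51.620; C₋=(0.3924,-7.5059) cross=-51.620
  branch + wants cross > 0 → take C=(4.8195,9.7594) (cross=51.620)
ex = (C−B)/|BC| = (0.3811,0.9245); ey = (-0.9245,0.3811)
P = B + 2.37·ex + 1.06·ey = (1.3126,4.0338)

1.31 4.03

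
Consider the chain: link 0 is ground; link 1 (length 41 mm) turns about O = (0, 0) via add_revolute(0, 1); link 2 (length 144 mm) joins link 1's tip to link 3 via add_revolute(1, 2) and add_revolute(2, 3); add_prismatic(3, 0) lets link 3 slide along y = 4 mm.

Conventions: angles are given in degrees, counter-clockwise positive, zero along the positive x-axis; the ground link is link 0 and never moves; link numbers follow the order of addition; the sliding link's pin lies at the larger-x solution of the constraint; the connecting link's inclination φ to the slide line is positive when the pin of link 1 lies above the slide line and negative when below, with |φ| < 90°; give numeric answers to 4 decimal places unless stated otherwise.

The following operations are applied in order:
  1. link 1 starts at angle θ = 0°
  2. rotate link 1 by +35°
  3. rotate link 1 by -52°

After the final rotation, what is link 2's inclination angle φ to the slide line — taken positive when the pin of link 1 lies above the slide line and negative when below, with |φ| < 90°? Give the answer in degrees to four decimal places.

geometry: r = 41 mm, L = 144 mm, e = 4 mm; θ starts at 0°
rotate link 1 by +35°: θ ← 0° +35° = 35°
rotate link 1 by -52°: θ ← 35° -52° = -17°
h = r sin θ − e = -11.987240 − 4 = -15.987240
sin φ = h / L = -15.987240 / 144 = -0.11102250
φ = arcsin(-0.11102250) = -6.374262°

-6.3743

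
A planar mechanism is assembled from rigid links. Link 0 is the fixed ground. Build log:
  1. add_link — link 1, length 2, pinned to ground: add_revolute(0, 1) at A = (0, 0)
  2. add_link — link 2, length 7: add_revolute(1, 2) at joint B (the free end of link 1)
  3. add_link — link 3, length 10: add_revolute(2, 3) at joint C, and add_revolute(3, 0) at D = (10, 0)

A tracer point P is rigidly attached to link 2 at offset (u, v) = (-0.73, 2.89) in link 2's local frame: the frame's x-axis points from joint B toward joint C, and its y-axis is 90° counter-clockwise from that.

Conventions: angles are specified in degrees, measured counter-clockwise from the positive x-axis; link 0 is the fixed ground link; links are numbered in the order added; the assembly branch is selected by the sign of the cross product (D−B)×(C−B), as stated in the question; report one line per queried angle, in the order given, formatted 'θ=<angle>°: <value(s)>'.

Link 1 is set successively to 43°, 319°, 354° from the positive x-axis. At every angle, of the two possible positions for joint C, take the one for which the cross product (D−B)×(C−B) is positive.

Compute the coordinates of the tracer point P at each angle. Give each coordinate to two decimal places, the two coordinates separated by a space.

A=(0,0), D=(10.00,0)
θ=43°: B = A + 2.00·(cos43°, sin43°) = (1.4627, 1.3640)
θ=43°: |BD| = 8.6456
θ=43°: circle(B,7.00) ∩ circle(D,10.00): a=1.3733, h=6.8640
θ=43°:   candidates: C₊=(3.9017,7.9253) cross=59.343; C₋=(1.7359,-5.6307) cross=-59.343
θ=43°:   branch + wants cross > 0 → take C=(3.9017,7.9253) (cross=59.343)
θ=43°: ex = (C−B)/|BC| = (0.3484,0.9373); ey = (-0.9373,0.3484)
θ=43°: P = B + -0.73·ex + 2.89·ey = (-1.5005,1.6867)
θ=319°: B = A + 2.00·(cos319°, sin319°) = (1.5094, -1.3121)
θ=319°: |BD| = 8.5914
θ=319°: circle(B,7.00) ∩ circle(D,10.00): a=1.3276, h=6.8730
θ=319°:   candidates: C₊=(1.7718,5.6830) cross=59.048; C₋=(3.8711,-7.9017) cross=-59.048
θ=319°:   branch + wants cross > 0 → take C=(1.7718,5.6830) (cross=59.048)
θ=319°: ex = (C−B)/|BC| = (0.0375,0.9993); ey = (-0.9993,0.0375)
θ=319°: P = B + -0.73·ex + 2.89·ey = (-1.4059,-1.9333)
θ=354°: B = A + 2.00·(cos354°, sin354°) = (1.9890, -0.2091)
θ=354°: |BD| = 8.0137
θ=354°: circle(B,7.00) ∩ circle(D,10.00): a=0.8248, h=6.9512
θ=354°:   candidates: C₊=(2.6322,6.7613) cross=55.705; C₋=(2.9949,-7.1364) cross=-55.705
θ=354°:   branch + wants cross > 0 → take C=(2.6322,6.7613) (cross=55.705)
θ=354°: ex = (C−B)/|BC| = (0.0919,0.9958); ey = (-0.9958,0.0919)
θ=354°: P = B + -0.73·ex + 2.89·ey = (-0.9558,-0.6704)

θ=43°: -1.50 1.69
θ=319°: -1.41 -1.93
θ=354°: -0.96 -0.67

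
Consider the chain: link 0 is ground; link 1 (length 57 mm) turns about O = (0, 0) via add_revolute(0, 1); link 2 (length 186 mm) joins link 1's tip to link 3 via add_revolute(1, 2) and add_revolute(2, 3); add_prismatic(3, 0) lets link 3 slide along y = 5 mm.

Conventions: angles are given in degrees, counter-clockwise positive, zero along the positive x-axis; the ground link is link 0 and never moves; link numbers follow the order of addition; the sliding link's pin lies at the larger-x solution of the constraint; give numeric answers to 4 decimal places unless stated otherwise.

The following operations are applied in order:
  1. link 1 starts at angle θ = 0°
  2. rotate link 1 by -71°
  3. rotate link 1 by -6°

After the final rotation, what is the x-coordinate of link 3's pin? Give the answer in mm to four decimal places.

geometry: r = 57 mm, L = 186 mm, e = 5 mm; θ starts at 0°
rotate link 1 by -71°: θ ← 0° -71° = -71°
rotate link 1 by -6°: θ ← -71° -6° = -77°
crank pin P = (r cos θ, r sin θ) = (12.822210, -55.539094)
h = r sin θ − e = -55.539094 − 5 = -60.539094
x = r cos θ + √(L² − h²) = 12.822210 + 175.872164 = 188.694374

188.6944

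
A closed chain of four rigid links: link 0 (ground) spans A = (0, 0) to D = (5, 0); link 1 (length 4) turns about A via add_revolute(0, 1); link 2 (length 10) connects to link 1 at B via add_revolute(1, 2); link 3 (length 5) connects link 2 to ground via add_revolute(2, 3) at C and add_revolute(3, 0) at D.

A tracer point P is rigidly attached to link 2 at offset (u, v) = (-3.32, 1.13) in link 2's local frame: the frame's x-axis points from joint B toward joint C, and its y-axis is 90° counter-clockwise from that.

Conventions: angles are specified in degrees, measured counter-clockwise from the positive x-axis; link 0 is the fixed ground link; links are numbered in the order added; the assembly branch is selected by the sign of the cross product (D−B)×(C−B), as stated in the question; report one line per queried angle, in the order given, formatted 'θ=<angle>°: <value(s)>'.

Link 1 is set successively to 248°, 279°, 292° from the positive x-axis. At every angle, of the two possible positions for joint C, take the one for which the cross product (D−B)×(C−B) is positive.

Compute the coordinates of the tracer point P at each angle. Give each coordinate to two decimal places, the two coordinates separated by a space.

A=(0,0), D=(5.00,0)
θ=248°: B = A + 4.00·(cos248°, sin248°) = (-1.4984, -3.7087)
θ=248°: |BD| = 7.4823
θ=248°: circle(B,10.00) ∩ circle(D,5.00): a=8.7530, h=4.8358
θ=248°:   candidates: C₊=(3.7067,4.8298) cross=36.183; C₋=(8.5006,-3.5701) cross=-36.183
θ=248°:   branch + wants cross > 0 → take C=(3.7067,4.8298) (cross=36.183)
θ=248°: ex = (C−B)/|BC| = (0.5205,0.8539); ey = (-0.8539,0.5205)
θ=248°: P = B + -3.32·ex + 1.13·ey = (-4.1914,-5.9554)
θ=279°: B = A + 4.00·(cos279°, sin279°) = (0.6257, -3.9508)
θ=279°: |BD| = 5.8943
θ=279°: circle(B,10.00) ∩ circle(D,5.00): a=9.3092, h=3.6521
θ=279°:   candidates: C₊=(5.0864,4.9993) cross=21.527; C₋=(9.9822,-0.4214) cross=-21.527
θ=279°:   branch + wants cross > 0 → take C=(5.0864,4.9993) (cross=21.527)
θ=279°: ex = (C−B)/|BC| = (0.4461,0.8950); ey = (-0.8950,0.4461)
θ=279°: P = B + -3.32·ex + 1.13·ey = (-1.8665,-6.4181)
θ=292°: B = A + 4.00·(cos292°, sin292°) = (1.4984, -3.7087)
θ=292°: |BD| = 5.1006
θ=292°: circle(B,10.00) ∩ circle(D,5.00): a=9.9024, h=1.3936
θ=292°:   candidates: C₊=(7.2832,4.4483) cross=7.108; C₋=(9.3099,2.5348) cross=-7.108
θ=292°:   branch + wants cross > 0 → take C=(7.2832,4.4483) (cross=7.108)
θ=292°: ex = (C−B)/|BC| = (0.5785,0.8157); ey = (-0.8157,0.5785)
θ=292°: P = B + -3.32·ex + 1.13·ey = (-1.3438,-5.7632)

θ=248°: -4.19 -5.96
θ=279°: -1.87 -6.42
θ=292°: -1.34 -5.76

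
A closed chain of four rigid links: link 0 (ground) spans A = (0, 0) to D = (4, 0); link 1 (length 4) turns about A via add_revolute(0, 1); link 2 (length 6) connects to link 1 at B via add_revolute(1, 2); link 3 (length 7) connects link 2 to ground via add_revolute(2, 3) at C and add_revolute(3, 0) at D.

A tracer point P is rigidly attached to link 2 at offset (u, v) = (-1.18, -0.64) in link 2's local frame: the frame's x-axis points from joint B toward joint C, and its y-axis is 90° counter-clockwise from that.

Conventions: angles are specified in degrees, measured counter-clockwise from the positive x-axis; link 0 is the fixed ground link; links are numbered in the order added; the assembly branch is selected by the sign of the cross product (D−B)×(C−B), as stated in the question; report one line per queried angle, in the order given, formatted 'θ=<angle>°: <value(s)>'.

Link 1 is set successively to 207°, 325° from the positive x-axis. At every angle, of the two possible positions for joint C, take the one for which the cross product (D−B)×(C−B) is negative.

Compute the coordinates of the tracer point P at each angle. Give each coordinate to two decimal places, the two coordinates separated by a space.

A=(0,0), D=(4.00,0)
θ=207°: B = A + 4.00·(cos207°, sin207°) = (-3.5640, -1.8160)
θ=207°: |BD| = 7.7790
θ=207°: circle(B,6.00) ∩ circle(D,7.00): a=3.0539, h=5.1647
θ=207°:   candidates: C₊=(-1.8002,3.9189) cross=40.176; C₋=(0.6112,-6.1250) cross=-40.176
θ=207°:   branch - wants cross < 0 → take C=(0.6112,-6.1250) (cross=-40.176)
θ=207°: ex = (C−B)/|BC| = (0.6959,-0.7182); ey = (0.7182,0.6959)
θ=207°: P = B + -1.18·ex + -0.64·ey = (-4.8448,-1.4139)
θ=325°: B = A + 4.00·(cos325°, sin325°) = (3.2766, -2.2943)
θ=325°: |BD| = 2.4056
θ=325°: circle(B,6.00) ∩ circle(D,7.00): a=-1.4992, h=5.8097
θ=325°:   candidates: C₊=(-2.7150,-1.9771) cross=13.976; C₋=(8.3666,-5.4711) cross=-13.976
θ=325°:   branch - wants cross < 0 → take C=(8.3666,-5.4711) (cross=-13.976)
θ=325°: ex = (C−B)/|BC| = (0.8483,-0.5295); ey = (0.5295,0.8483)
θ=325°: P = B + -1.18·ex + -0.64·ey = (1.9367,-2.2125)

θ=207°: -4.84 -1.41
θ=325°: 1.94 -2.21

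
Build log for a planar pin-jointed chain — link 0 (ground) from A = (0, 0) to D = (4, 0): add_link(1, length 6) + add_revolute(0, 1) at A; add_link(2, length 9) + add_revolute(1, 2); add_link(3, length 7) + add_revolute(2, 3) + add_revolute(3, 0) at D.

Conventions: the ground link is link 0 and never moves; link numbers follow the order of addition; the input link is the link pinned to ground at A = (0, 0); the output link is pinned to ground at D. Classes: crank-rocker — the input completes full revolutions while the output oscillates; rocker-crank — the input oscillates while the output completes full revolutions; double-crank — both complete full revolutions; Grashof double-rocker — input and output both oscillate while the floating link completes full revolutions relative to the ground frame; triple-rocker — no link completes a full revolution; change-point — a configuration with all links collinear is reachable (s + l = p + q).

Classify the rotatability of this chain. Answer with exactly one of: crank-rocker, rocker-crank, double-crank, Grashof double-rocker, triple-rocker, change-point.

lengths: ground=4, input=6, coupler=9, output=7
sorted: s=4 (shortest), l=9 (longest), p+q=13
s + l = 13 vs p + q = 13
s + l = p + q → change-point (collinear configuration reachable)

change-point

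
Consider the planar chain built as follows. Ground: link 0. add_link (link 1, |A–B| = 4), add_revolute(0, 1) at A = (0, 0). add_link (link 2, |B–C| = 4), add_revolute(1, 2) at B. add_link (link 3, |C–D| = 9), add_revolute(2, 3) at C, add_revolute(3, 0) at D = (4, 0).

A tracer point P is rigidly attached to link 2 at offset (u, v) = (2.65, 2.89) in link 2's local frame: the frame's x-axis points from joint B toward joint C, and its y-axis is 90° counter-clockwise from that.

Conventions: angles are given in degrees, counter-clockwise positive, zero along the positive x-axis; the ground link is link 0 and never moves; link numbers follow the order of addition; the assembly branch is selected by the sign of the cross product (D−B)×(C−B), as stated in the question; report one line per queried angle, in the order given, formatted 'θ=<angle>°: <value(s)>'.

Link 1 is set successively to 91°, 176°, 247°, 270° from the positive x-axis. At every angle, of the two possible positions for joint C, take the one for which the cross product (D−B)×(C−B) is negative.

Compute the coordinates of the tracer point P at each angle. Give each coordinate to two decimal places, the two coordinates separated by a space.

A=(0,0), D=(4.00,0)
θ=91°: B = A + 4.00·(cos91°, sin91°) = (-0.0698, 3.9994)
θ=91°: |BD| = 5.7060
θ=91°: circle(B,4.00) ∩ circle(D,9.00): a=-2.8428, h=2.8140
θ=91°:   candidates: C₊=(-0.1250,7.9990) cross=16.057; C₋=(-4.0698,3.9848) cross=-16.057
θ=91°:   branch - wants cross < 0 → take C=(-4.0698,3.9848) (cross=-16.057)
θ=91°: ex = (C−B)/|BC| = (-1.0000,-0.0036); ey = (0.0036,-1.0000)
θ=91°: P = B + 2.65·ex + 2.89·ey = (-2.7092,1.0997)
θ=176°: B = A + 4.00·(cos176°, sin176°) = (-3.9903, 0.2790)
θ=176°: |BD| = 7.9951
θ=176°: circle(B,4.00) ∩ circle(D,9.00): a=-0.0674, h=3.9994
θ=176°:   candidates: C₊=(-3.9180,4.2784) cross=31.976; C₋=(-4.1972,-3.7156) cross=-31.976
θ=176°:   branch - wants cross < 0 → take C=(-4.1972,-3.7156) (cross=-31.976)
θ=176°: ex = (C−B)/|BC| = (-0.0517,-0.9987); ey = (0.9987,-0.0517)
θ=176°: P = B + 2.65·ex + 2.89·ey = (-1.2412,-2.5169)
θ=247°: B = A + 4.00·(cos247°, sin247°) = (-1.5629, -3.6820)
θ=247°: |BD| = 6.6711
θ=247°: circle(B,4.00) ∩ circle(D,9.00): a=-1.5362, h=3.6932
θ=247°:   candidates: C₊=(-4.8824,-1.4502) cross=24.638; C₋=(-0.8055,-7.6097) cross=-24.638
θ=247°:   branch - wants cross < 0 → take C=(-0.8055,-7.6097) (cross=-24.638)
θ=247°: ex = (C−B)/|BC| = (0.1893,-0.9819); ey = (0.9819,0.1893)
θ=247°: P = B + 2.65·ex + 2.89·ey = (1.7766,-5.7369)
θ=270°: B = A + 4.00·(cos270°, sin270°) = (-0.0000, -4.0000)
θ=270°: |BD| = 5.6569
θ=270°: circle(B,4.00) ∩ circle(D,9.00): a=-2.9168, h=2.7372
θ=270°:   candidates: C₊=(-3.9980,-4.1270) cross=15.484; C₋=(-0.1270,-7.9980) cross=-15.484
θ=270°:   branch - wants cross < 0 → take C=(-0.1270,-7.9980) (cross=-15.484)
θ=270°: ex = (C−B)/|BC| = (-0.0318,-0.9995); ey = (0.9995,-0.0318)
θ=270°: P = B + 2.65·ex + 2.89·ey = (2.8044,-6.7404)

θ=91°: -2.71 1.10
θ=176°: -1.24 -2.52
θ=247°: 1.78 -5.74
θ=270°: 2.80 -6.74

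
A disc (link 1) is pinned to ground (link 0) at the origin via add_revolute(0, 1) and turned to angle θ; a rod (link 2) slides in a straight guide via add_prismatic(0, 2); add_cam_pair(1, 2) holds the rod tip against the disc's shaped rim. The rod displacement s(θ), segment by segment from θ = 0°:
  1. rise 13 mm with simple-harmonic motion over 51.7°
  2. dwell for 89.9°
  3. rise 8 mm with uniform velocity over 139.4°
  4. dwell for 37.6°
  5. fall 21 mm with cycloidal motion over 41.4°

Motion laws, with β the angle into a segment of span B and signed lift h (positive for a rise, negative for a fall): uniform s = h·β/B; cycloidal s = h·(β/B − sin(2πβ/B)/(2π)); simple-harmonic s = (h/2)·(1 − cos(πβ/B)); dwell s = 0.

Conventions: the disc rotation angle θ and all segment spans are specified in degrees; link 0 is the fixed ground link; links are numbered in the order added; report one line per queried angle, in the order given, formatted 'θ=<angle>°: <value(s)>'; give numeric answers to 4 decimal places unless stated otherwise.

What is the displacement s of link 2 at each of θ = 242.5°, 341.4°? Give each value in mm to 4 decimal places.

segment 1 (0° to 51.7°, simple-harmonic, h = 13) is passed completely: s = 0.0000 + (13) = 13.0000
segment 2 (51.7° to 141.6°, dwell): s unchanged at 13.0000
θ = 242.5° falls in segment 3 (141.6° to 281°, uniform, h = 8): β = 242.5 − 141.6 = 100.9°, B = 139.4°; Δs = 8·100.9/139.4 = 5.7905; s = 13.0000 + 5.7905 = 18.7905
segment 3 (141.6° to 281°, uniform, h = 8) is passed completely: s = 13.0000 + (8) = 21.0000
segment 4 (281° to 318.6°, dwell): s unchanged at 21.0000
θ = 341.4° falls in segment 5 (318.6° to 360°, cycloidal, h = -21): β = 341.4 − 318.6 = 22.8°, B = 41.4°; Δs = -21·(0.5507 − sin(2π·0.5507)/(2π)) = -12.6125; s = 21.0000 − 12.6125 = 8.3875

θ=242.5°: 18.7905
θ=341.4°: 8.3875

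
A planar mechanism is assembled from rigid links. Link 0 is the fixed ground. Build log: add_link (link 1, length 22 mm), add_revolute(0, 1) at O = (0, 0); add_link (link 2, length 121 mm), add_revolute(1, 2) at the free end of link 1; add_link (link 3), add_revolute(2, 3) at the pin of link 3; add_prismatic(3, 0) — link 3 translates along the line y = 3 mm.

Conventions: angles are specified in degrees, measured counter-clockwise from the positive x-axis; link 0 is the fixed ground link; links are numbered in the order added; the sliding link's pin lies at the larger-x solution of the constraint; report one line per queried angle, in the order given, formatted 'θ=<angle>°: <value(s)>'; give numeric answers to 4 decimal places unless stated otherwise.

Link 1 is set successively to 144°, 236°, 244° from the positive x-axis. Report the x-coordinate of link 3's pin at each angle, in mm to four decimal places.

geometry: r = 22 mm, L = 121 mm, e = 3 mm
θ=144°: crank pin P = (r cos θ, r sin θ) = (-17.798374, 12.931276)
θ=144°: h = r sin θ − e = 12.931276 − 3 = 9.931276
θ=144°: x = r cos θ + √(L² − h²) = -17.798374 + 120.591748 = 102.793374
θ=236°: crank pin P = (r cos θ, r sin θ) = (-12.302244, -18.238827)
θ=236°: h = r sin θ − e = -18.238827 − 3 = -21.238827
θ=236°: x = r cos θ + √(L² − h²) = -12.302244 + 119.121418 = 106.819174
θ=244°: crank pin P = (r cos θ, r sin θ) = (-9.644165, -19.773469)
θ=244°: h = r sin θ − e = -19.773469 − 3 = -22.773469
θ=244°: x = r cos θ + √(L² − h²) = -9.644165 + 118.837574 = 109.193409

θ=144°: 102.7934
θ=236°: 106.8192
θ=244°: 109.1934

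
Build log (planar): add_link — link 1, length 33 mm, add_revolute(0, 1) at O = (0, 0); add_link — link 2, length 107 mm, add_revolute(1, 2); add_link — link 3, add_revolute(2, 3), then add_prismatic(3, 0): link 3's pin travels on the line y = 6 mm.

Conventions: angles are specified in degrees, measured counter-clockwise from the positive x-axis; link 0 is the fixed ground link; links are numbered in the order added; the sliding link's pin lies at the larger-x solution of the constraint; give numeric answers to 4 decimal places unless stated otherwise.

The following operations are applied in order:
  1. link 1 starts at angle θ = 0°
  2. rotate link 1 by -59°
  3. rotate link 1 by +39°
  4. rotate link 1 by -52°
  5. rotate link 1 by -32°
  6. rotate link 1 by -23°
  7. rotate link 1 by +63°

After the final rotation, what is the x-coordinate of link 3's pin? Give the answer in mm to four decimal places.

geometry: r = 33 mm, L = 107 mm, e = 6 mm; θ starts at 0°
rotate link 1 by -59°: θ ← 0° -59° = -59°
rotate link 1 by +39°: θ ← -59° +39° = -20°
rotate link 1 by -52°: θ ← -20° -52° = -72°
rotate link 1 by -32°: θ ← -72° -32° = -104°
rotate link 1 by -23°: θ ← -104° -23° = -127°
rotate link 1 by +63°: θ ← -127° +63° = -64°
crank pin P = (r cos θ, r sin θ) = (14.466248, -29.660204)
h = r sin θ − e = -29.660204 − 6 = -35.660204
x = r cos θ + √(L² − h²) = 14.466248 + 100.882852 = 115.349100

115.3491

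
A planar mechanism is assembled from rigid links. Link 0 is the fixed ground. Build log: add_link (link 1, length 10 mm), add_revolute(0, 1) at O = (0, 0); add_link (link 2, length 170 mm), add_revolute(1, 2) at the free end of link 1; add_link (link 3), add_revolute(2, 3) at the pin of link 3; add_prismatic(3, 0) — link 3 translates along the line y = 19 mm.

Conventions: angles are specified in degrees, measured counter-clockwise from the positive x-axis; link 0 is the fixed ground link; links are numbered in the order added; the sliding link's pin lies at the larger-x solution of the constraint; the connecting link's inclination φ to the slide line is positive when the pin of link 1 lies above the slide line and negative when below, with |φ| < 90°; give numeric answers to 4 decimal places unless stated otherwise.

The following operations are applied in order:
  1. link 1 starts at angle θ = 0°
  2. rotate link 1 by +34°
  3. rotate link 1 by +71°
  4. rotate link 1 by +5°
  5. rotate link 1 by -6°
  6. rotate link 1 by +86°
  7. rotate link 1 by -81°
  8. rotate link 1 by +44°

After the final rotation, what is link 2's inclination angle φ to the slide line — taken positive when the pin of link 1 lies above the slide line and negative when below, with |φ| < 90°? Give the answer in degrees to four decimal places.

geometry: r = 10 mm, L = 170 mm, e = 19 mm; θ starts at 0°
rotate link 1 by +34°: θ ← 0° +34° = 34°
rotate link 1 by +71°: θ ← 34° +71° = 105°
rotate link 1 by +5°: θ ← 105° +5° = 110°
rotate link 1 by -6°: θ ← 110° -6° = 104°
rotate link 1 by +86°: θ ← 104° +86° = 190°
rotate link 1 by -81°: θ ← 190° -81° = 109°
rotate link 1 by +44°: θ ← 109° +44° = 153°
h = r sin θ − e = 4.539905 − 19 = -14.460095
sin φ = h / L = -14.460095 / 170 = -0.08505938
φ = arcsin(-0.08505938) = -4.879440°

-4.8794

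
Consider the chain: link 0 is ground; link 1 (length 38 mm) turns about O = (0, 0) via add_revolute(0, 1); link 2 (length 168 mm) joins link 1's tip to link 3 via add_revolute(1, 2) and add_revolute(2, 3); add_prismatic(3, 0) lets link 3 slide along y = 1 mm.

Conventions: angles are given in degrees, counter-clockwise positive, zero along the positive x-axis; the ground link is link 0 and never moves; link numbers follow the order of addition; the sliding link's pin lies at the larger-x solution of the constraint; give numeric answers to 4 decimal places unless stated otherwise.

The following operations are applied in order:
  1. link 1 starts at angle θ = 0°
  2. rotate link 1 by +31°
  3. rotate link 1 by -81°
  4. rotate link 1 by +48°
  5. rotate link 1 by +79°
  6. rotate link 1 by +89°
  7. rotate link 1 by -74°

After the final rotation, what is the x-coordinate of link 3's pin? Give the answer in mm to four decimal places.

geometry: r = 38 mm, L = 168 mm, e = 1 mm; θ starts at 0°
rotate link 1 by +31°: θ ← 0° +31° = 31°
rotate link 1 by -81°: θ ← 31° -81° = -50°
rotate link 1 by +48°: θ ← -50° +48° = -2°
rotate link 1 by +79°: θ ← -2° +79° = 77°
rotate link 1 by +89°: θ ← 77° +89° = 166°
rotate link 1 by -74°: θ ← 166° -74° = 92°
crank pin P = (r cos θ, r sin θ) = (-1.326181, 37.976851)
h = r sin θ − e = 37.976851 − 1 = 36.976851
x = r cos θ + √(L² − h²) = -1.326181 + 163.880177 = 162.553996

162.5540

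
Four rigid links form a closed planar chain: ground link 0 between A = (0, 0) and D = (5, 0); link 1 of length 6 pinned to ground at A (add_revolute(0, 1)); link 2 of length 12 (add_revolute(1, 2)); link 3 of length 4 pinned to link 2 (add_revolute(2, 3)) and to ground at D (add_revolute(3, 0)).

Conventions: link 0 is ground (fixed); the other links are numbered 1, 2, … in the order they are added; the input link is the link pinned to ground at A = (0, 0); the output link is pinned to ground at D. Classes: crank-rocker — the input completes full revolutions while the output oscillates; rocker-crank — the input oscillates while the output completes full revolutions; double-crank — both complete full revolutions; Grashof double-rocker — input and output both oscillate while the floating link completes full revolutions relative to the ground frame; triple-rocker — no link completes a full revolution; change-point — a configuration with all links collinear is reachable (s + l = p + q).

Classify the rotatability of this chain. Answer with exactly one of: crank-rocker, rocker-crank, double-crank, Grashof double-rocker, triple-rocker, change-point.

lengths: ground=5, input=6, coupler=12, output=4
sorted: s=4 (shortest), l=12 (longest), p+q=11
s + l = 16 vs p + q = 11
s + l > p + q → non-Grashof → no link fully rotates → triple-rocker

triple-rocker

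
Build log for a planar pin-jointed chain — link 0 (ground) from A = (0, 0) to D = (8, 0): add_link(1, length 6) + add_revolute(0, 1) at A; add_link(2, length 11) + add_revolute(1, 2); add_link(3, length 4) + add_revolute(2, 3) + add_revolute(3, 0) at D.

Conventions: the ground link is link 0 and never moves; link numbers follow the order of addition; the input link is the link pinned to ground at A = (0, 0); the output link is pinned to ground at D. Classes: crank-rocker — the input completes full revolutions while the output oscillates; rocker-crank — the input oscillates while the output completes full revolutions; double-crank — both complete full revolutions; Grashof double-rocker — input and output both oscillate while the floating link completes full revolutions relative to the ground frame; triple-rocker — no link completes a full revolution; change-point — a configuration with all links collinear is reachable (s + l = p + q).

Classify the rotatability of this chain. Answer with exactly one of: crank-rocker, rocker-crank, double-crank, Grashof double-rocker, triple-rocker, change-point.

lengths: ground=8, input=6, coupler=11, output=4
sorted: s=4 (shortest), l=11 (longest), p+q=14
s + l = 15 vs p + q = 14
s + l > p + q → non-Grashof → no link fully rotates → triple-rocker

triple-rocker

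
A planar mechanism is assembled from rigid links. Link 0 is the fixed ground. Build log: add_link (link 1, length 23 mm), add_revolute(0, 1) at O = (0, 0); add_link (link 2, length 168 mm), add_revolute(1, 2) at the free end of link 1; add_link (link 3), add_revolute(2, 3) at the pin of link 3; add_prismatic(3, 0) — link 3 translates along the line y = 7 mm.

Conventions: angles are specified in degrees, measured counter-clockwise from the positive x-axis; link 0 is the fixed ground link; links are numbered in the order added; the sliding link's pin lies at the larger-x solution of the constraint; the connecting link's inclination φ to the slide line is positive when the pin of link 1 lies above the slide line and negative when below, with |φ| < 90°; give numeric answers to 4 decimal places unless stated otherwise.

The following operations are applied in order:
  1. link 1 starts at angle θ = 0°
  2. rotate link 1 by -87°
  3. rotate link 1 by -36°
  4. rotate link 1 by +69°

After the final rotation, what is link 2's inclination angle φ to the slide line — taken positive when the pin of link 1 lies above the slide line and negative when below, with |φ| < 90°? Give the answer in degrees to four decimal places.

geometry: r = 23 mm, L = 168 mm, e = 7 mm; θ starts at 0°
rotate link 1 by -87°: θ ← 0° -87° = -87°
rotate link 1 by -36°: θ ← -87° -36° = -123°
rotate link 1 by +69°: θ ← -123° +69° = -54°
h = r sin θ − e = -18.607391 − 7 = -25.607391
sin φ = h / L = -25.607391 / 168 = -0.15242495
φ = arcsin(-0.15242495) = -8.767482°

-8.7675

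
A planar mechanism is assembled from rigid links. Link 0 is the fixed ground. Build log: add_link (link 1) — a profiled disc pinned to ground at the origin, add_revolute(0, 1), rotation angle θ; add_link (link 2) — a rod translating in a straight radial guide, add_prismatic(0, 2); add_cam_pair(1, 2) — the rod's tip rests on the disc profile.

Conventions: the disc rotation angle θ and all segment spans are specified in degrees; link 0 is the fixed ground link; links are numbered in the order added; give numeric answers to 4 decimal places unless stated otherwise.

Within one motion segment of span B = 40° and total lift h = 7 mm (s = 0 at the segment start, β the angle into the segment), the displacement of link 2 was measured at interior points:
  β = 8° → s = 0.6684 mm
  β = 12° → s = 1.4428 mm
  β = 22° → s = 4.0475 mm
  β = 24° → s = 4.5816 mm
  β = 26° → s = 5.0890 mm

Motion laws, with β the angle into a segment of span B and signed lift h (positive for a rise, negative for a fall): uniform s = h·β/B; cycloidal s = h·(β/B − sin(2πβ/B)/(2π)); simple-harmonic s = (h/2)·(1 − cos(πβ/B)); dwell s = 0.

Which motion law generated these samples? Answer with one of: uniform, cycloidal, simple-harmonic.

candidates at β/B = r: uniform s = h·r (linear in β); cycloidal s = h·(r − sin(2πr)/(2π)); simple-harmonic s = (h/2)(1 − cos(πr))
β=8°: printed 0.6684 | uniform 1.4000, cycloidal 0.3404, simple-harmonic 0.6684
β=12°: printed 1.4428 | uniform 2.1000, cycloidal 1.0404, simple-harmonic 1.4428
β=22°: printed 4.0475 | uniform 3.8500, cycloidal 4.1943, simple-harmonic 4.0475
β=24°: printed 4.5816 | uniform 4.2000, cycloidal 4.8548, simple-harmonic 4.5816
β=26°: printed 5.0890 | uniform 4.5500, cycloidal 5.4513, simple-harmonic 5.0890
only one law matches every sample → simple-harmonic

simple-harmonic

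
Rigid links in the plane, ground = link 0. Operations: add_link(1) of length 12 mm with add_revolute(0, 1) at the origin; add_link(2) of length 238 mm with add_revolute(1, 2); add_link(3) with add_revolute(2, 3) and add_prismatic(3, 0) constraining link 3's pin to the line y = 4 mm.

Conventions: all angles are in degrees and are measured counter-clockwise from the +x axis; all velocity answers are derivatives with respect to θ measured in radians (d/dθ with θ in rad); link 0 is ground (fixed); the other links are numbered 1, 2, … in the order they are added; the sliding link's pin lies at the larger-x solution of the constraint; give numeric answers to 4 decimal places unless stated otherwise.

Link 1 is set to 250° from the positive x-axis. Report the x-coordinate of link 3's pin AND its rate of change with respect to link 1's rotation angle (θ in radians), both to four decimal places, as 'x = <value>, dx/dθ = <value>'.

geometry: r = 12 mm, L = 238 mm, e = 4 mm
crank pin P = (r cos θ, r sin θ) = (-4.104242, -11.276311)
h = r sin θ − e = -11.276311 − 4 = -15.276311
x = r cos θ + √(L² − h²) = -4.104242 + 237.509230 = 233.404988
dx/dθ = −r sin θ − h·r cos θ/√(L² − h²) (θ in radians; h = -15.276311) = 11.012331

x = 233.4050, dx/dθ = 11.0123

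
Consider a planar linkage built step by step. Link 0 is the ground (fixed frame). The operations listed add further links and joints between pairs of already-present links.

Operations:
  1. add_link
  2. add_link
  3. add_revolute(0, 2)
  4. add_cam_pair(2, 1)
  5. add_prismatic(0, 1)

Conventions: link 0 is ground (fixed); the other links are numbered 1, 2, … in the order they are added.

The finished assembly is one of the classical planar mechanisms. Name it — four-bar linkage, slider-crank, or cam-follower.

links: 3 (incl. ground); joints: 1 revolute, 1 prismatic, 1 higher (cam) pair, forming one closed loop
3 links, revolute + prismatic + higher pair in one loop → cam-follower

cam-follower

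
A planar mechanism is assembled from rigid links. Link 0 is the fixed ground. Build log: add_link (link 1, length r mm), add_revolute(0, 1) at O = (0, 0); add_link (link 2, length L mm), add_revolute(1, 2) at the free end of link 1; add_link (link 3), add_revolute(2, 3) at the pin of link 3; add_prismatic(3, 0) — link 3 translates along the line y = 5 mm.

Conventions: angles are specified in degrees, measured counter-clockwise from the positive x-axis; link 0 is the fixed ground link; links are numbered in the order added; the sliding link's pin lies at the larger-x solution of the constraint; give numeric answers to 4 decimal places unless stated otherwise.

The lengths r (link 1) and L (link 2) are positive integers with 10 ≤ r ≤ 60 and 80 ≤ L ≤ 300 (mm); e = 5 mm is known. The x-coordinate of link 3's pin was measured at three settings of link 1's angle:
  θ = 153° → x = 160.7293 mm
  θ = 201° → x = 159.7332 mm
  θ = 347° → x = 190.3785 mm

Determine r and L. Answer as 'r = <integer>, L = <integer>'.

constraint per measurement: (x − r cos θ)² + (r sin θ − e)² = L²
subtracting the θ₁ and θ₂ equations cancels the r² and L² terms:
r = (x₁² − x₂²) / (2[(x₁cos θ₁ + e sin θ₁) − (x₂cos θ₂ + e sin θ₂)]) = 16.0011 → r = 16
L² = (x₁ − r cos θ₁)² + (r sin θ₁ − e)² = 30625.0168 → L = 175.0000 → L = 175
check at θ₃=347°: x = 190.3785 (printed 190.3785) ✓

r = 16, L = 175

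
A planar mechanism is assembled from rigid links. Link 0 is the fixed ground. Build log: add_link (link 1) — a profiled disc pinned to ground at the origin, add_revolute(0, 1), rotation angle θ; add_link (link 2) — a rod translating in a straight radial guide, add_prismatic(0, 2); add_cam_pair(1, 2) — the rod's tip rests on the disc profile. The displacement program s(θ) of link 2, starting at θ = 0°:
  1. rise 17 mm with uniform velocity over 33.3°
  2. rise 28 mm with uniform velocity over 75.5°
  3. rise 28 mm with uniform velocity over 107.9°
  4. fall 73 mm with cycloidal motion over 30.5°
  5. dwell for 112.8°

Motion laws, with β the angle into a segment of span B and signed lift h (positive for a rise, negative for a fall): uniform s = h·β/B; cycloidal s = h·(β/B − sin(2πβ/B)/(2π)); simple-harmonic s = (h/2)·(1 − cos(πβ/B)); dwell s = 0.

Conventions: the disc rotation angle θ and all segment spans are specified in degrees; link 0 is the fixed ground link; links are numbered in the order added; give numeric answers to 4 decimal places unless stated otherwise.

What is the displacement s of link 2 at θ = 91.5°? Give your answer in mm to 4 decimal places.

seg 1 [0°–33.3°] uniform, h=17: full span → s += 17 → s = 17.0000
seg 2 [33.3°–108.8°] uniform, h=28: θ=91.5° here. β=58.2, B=75.5. 28·58.2/75.5 = 21.5841 → s = 38.5841

38.5841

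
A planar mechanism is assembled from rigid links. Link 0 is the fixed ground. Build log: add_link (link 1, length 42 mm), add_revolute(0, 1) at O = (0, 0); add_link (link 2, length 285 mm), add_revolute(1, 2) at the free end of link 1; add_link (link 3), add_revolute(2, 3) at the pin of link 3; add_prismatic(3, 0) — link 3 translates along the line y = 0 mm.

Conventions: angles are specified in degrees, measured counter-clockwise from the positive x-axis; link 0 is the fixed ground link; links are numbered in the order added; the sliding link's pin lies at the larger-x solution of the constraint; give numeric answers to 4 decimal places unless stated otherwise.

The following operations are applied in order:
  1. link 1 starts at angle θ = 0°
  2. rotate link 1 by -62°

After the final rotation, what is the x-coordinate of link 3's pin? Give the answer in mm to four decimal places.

geometry: r = 42 mm, L = 285 mm, e = 0 mm; θ starts at 0°
rotate link 1 by -62°: θ ← 0° -62° = -62°
crank pin P = (r cos θ, r sin θ) = (19.717806, -37.083799)
h = r sin θ − e = -37.083799 − 0 = -37.083799
x = r cos θ + √(L² − h²) = 19.717806 + 282.577055 = 302.294860

302.2949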